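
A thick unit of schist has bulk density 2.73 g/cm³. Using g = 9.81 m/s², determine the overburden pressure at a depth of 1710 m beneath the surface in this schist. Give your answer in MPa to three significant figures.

schist: 2730 kg/m³ × 9.81 m/s² × 1710 m = 4.580×10^7 Pa = 45.80 MPa

45.8 MPa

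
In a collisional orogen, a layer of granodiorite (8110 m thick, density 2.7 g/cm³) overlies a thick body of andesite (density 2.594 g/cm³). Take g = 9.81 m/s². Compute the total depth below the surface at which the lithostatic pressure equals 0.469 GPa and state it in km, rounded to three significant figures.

Pressure at base of upper layers: 2700×9.81×8110 = 2.148×10^8 Pa = 0.2148 GPa
Remaining pressure to be supplied by andesite: 4.690×10^8 − 2.148×10^8 = 2.542×10^8 Pa
Additional depth in andesite = 2.542×10^8 Pa / (2594 kg/m³ × 9.81 m/s²) = 9989.0 m
Total depth = 8110 m + 9989.0 m = 18099 m
= 18.099 km

18.1 km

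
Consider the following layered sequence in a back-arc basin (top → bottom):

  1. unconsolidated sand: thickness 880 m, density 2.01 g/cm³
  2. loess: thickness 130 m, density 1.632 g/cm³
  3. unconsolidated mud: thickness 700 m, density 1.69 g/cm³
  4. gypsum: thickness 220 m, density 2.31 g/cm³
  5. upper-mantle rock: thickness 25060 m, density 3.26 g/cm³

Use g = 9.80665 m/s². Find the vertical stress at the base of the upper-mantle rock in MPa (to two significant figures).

840 MPa

unconsolidated sand: 2010 kg/m³ × 9.80665 m/s² × 880 m = 1.735×10^7 Pa = 17.35 MPa
loess: 1632 kg/m³ × 9.80665 m/s² × 130 m = 2.081×10^6 Pa = 2.081 MPa
unconsolidated mud: 1690 kg/m³ × 9.80665 m/s² × 700 m = 1.160×10^7 Pa = 11.60 MPa
gypsum: 2310 kg/m³ × 9.80665 m/s² × 220 m = 4.984×10^6 Pa = 4.984 MPa
upper-mantle rock: 3260 kg/m³ × 9.80665 m/s² × 25060 m = 8.012×10^8 Pa = 801.2 MPa
Total = 17.35 + 2.081 + 11.60 + 4.984 + 801.2 = 837.17 MPa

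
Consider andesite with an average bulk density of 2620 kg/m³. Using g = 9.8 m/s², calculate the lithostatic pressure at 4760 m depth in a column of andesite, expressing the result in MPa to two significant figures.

120 MPa

andesite: 2620 kg/m³ × 9.8 m/s² × 4760 m = 1.222×10^8 Pa = 122.2 MPa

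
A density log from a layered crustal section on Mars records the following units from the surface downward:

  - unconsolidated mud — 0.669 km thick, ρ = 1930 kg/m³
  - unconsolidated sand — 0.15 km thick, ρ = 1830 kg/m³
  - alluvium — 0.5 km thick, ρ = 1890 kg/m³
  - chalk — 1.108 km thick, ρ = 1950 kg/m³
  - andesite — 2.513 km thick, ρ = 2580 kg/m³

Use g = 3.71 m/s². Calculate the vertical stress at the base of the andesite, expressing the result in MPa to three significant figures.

41.4 MPa

unconsolidated mud: 1930 kg/m³ × 3.71 m/s² × 669 m = 4.790×10^6 Pa = 4.790 MPa
unconsolidated sand: 1830 kg/m³ × 3.71 m/s² × 150 m = 1.018×10^6 Pa = 1.018 MPa
alluvium: 1890 kg/m³ × 3.71 m/s² × 500 m = 3.506×10^6 Pa = 3.506 MPa
chalk: 1950 kg/m³ × 3.71 m/s² × 1108 m = 8.016×10^6 Pa = 8.016 MPa
andesite: 2580 kg/m³ × 3.71 m/s² × 2513 m = 2.405×10^7 Pa = 24.05 MPa
Total = 4.790 + 1.018 + 3.506 + 8.016 + 24.05 = 41.384 MPa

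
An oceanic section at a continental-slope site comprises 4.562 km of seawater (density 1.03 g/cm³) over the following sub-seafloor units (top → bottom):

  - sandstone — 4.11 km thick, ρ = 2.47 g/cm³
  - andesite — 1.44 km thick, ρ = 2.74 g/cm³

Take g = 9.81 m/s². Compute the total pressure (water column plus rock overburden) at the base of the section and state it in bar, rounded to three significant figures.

seawater: 1030 kg/m³ × 9.81 m/s² × 4562 m = 4.610×10^7 Pa = 461.0 bar
sandstone: 2470 kg/m³ × 9.81 m/s² × 4110 m = 9.959×10^7 Pa = 995.9 bar
andesite: 2740 kg/m³ × 9.81 m/s² × 1440 m = 3.871×10^7 Pa = 387.1 bar
Total = 461.0 + 995.9 + 387.1 = 1843.9 bar

1840 bar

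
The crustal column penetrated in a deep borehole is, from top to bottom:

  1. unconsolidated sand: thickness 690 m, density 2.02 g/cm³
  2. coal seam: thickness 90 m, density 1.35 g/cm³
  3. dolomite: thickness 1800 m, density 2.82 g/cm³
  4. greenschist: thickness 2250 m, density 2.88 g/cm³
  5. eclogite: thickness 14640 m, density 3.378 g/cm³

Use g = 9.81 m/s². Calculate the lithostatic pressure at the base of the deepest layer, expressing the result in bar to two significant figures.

6100 bar

unconsolidated sand: 2020 kg/m³ × 9.81 m/s² × 690 m = 1.367×10^7 Pa = 136.7 bar
coal seam: 1350 kg/m³ × 9.81 m/s² × 90 m = 1.192×10^6 Pa = 11.92 bar
dolomite: 2820 kg/m³ × 9.81 m/s² × 1800 m = 4.980×10^7 Pa = 498.0 bar
greenschist: 2880 kg/m³ × 9.81 m/s² × 2250 m = 6.357×10^7 Pa = 635.7 bar
eclogite: 3378 kg/m³ × 9.81 m/s² × 14640 m = 4.851×10^8 Pa = 4851 bar
Total = 136.7 + 11.92 + 498.0 + 635.7 + 4851 = 6133.7 bar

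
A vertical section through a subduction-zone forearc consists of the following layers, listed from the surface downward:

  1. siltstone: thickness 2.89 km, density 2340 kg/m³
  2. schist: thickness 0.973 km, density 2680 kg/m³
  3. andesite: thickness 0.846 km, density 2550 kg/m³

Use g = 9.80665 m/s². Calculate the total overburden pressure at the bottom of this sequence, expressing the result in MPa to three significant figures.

siltstone: 2340 kg/m³ × 9.80665 m/s² × 2890 m = 6.632×10^7 Pa = 66.32 MPa
schist: 2680 kg/m³ × 9.80665 m/s² × 973 m = 2.557×10^7 Pa = 25.57 MPa
andesite: 2550 kg/m³ × 9.80665 m/s² × 846 m = 2.116×10^7 Pa = 21.16 MPa
Total = 66.32 + 25.57 + 21.16 = 113.05 MPa

113 MPa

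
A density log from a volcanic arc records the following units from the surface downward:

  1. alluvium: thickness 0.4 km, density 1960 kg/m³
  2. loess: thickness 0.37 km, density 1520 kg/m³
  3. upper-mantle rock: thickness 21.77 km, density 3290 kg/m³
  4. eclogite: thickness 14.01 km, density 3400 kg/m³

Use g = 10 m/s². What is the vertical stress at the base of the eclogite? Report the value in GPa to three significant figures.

alluvium: 1960 kg/m³ × 10 m/s² × 400 m = 7.840×10^6 Pa = 7.840×10^-3 GPa
loess: 1520 kg/m³ × 10 m/s² × 370 m = 5.624×10^6 Pa = 5.624×10^-3 GPa
upper-mantle rock: 3290 kg/m³ × 10 m/s² × 21770 m = 7.162×10^8 Pa = 0.7162 GPa
eclogite: 3400 kg/m³ × 10 m/s² × 14010 m = 4.763×10^8 Pa = 0.4763 GPa
Total = 7.840×10^-3 + 5.624×10^-3 + 0.7162 + 0.4763 = 1.2060 GPa

1.21 GPa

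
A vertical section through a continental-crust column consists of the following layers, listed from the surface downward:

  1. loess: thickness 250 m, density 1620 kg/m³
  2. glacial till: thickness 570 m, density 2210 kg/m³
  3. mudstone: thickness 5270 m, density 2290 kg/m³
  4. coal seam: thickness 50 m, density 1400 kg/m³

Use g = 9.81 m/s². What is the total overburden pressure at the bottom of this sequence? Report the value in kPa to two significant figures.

140000 kPa

loess: 1620 kg/m³ × 9.81 m/s² × 250 m = 3.973×10^6 Pa = 3973 kPa
glacial till: 2210 kg/m³ × 9.81 m/s² × 570 m = 1.236×10^7 Pa = 12358 kPa
mudstone: 2290 kg/m³ × 9.81 m/s² × 5270 m = 1.184×10^8 Pa = 1.184×10^5 kPa
coal seam: 1400 kg/m³ × 9.81 m/s² × 50 m = 6.867×10^5 Pa = 686.7 kPa
Total = 3973 + 12358 + 1.184×10^5 + 686.7 = 1.3541×10^5 kPa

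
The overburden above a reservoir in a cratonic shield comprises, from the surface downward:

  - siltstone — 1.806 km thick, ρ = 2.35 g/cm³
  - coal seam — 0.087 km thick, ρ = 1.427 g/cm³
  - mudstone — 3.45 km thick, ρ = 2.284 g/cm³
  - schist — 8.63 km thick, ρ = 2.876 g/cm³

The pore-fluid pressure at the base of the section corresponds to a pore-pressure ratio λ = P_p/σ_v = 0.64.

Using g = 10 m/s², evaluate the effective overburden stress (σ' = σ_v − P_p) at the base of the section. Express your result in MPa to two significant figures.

130 MPa

Overburden (lithostatic) stress σ_v:
siltstone: 2350 kg/m³ × 10 m/s² × 1806 m = 4.244×10^7 Pa = 42.44 MPa
coal seam: 1427 kg/m³ × 10 m/s² × 87 m = 1.241×10^6 Pa = 1.241 MPa
mudstone: 2284 kg/m³ × 10 m/s² × 3450 m = 7.880×10^7 Pa = 78.80 MPa
schist: 2876 kg/m³ × 10 m/s² × 8630 m = 2.482×10^8 Pa = 248.2 MPa
Total = 42.44 + 1.241 + 78.80 + 248.2 = 370.68 MPa
Pore pressure P_p = λ·σ_v = 0.64 × 370.7 MPa = 237.2 MPa
Effective stress σ' = σ_v − P_p = 370.7 − 237.2 = 133.44 MPa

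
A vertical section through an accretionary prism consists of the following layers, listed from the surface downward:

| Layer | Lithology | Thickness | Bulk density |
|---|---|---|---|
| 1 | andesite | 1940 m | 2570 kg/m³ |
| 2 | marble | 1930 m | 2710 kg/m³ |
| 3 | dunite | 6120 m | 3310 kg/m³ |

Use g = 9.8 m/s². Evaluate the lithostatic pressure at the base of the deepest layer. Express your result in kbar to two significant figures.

andesite: 2570 kg/m³ × 9.8 m/s² × 1940 m = 4.886×10^7 Pa = 0.4886 kbar
marble: 2710 kg/m³ × 9.8 m/s² × 1930 m = 5.126×10^7 Pa = 0.5126 kbar
dunite: 3310 kg/m³ × 9.8 m/s² × 6120 m = 1.985×10^8 Pa = 1.985 kbar
Total = 0.4886 + 0.5126 + 1.985 = 2.9864 kbar

3.0 kbar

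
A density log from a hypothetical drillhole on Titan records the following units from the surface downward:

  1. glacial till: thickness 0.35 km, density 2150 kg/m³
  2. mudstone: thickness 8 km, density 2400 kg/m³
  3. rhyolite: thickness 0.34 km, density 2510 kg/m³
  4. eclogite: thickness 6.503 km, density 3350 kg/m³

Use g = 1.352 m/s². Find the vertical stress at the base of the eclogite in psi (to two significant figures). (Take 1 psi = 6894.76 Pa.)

8400 psi

glacial till: 2150 kg/m³ × 1.352 m/s² × 350 m = 1.017×10^6 Pa = 147.6 psi
mudstone: 2400 kg/m³ × 1.352 m/s² × 8000 m = 2.596×10^7 Pa = 3765 psi
rhyolite: 2510 kg/m³ × 1.352 m/s² × 340 m = 1.154×10^6 Pa = 167.3 psi
eclogite: 3350 kg/m³ × 1.352 m/s² × 6503 m = 2.945×10^7 Pa = 4272 psi
Total = 147.6 + 3765 + 167.3 + 4272 = 8351.7 psi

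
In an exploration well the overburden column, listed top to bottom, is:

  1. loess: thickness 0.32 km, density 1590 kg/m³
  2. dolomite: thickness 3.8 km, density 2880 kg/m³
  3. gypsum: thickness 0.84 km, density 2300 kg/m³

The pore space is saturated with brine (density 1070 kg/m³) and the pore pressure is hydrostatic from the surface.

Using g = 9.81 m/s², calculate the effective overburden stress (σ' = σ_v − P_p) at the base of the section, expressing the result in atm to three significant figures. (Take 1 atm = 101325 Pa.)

Overburden (lithostatic) stress σ_v:
loess: 1590 kg/m³ × 9.81 m/s² × 320 m = 4.991×10^6 Pa = 4.991 MPa
dolomite: 2880 kg/m³ × 9.81 m/s² × 3800 m = 1.074×10^8 Pa = 107.4 MPa
gypsum: 2300 kg/m³ × 9.81 m/s² × 840 m = 1.895×10^7 Pa = 18.95 MPa
Total = 4.991 + 107.4 + 18.95 = 131.30 MPa
Pore pressure P_p = 1070 kg/m³ × 9.81 m/s² × 4960 m = 5.206×10^7 Pa = 52.06 MPa
Effective stress σ' = σ_v − P_p = 131.3 − 52.06 = 79.241 MPa = 782.05 atm

782 atm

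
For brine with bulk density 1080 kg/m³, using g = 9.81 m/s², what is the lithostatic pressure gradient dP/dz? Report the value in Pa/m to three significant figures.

10600 Pa/m

dP/dz = ρg = 1080 kg/m³ × 9.81 m/s² = 10595 Pa/m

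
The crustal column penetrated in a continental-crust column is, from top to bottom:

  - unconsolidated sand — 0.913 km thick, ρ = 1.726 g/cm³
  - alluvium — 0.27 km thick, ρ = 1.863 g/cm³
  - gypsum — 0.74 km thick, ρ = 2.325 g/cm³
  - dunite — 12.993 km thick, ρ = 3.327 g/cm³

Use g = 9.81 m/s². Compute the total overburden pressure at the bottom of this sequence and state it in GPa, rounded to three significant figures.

0.461 GPa

unconsolidated sand: 1726 kg/m³ × 9.81 m/s² × 913 m = 1.546×10^7 Pa = 0.01546 GPa
alluvium: 1863 kg/m³ × 9.81 m/s² × 270 m = 4.935×10^6 Pa = 4.935×10^-3 GPa
gypsum: 2325 kg/m³ × 9.81 m/s² × 740 m = 1.688×10^7 Pa = 0.01688 GPa
dunite: 3327 kg/m³ × 9.81 m/s² × 12993 m = 4.241×10^8 Pa = 0.4241 GPa
Total = 0.01546 + 4.935×10^-3 + 0.01688 + 0.4241 = 0.46134 GPa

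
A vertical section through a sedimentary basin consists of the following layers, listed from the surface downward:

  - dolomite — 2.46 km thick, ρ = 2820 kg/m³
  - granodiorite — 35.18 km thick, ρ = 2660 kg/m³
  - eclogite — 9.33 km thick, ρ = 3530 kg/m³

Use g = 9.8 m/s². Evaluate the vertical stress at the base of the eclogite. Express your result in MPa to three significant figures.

1310 MPa

dolomite: 2820 kg/m³ × 9.8 m/s² × 2460 m = 6.798×10^7 Pa = 67.98 MPa
granodiorite: 2660 kg/m³ × 9.8 m/s² × 35180 m = 9.171×10^8 Pa = 917.1 MPa
eclogite: 3530 kg/m³ × 9.8 m/s² × 9330 m = 3.228×10^8 Pa = 322.8 MPa
Total = 67.98 + 917.1 + 322.8 = 1307.8 MPa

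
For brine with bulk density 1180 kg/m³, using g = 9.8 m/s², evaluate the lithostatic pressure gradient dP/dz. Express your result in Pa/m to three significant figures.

11600 Pa/m

dP/dz = ρg = 1180 kg/m³ × 9.8 m/s² = 11564 Pa/m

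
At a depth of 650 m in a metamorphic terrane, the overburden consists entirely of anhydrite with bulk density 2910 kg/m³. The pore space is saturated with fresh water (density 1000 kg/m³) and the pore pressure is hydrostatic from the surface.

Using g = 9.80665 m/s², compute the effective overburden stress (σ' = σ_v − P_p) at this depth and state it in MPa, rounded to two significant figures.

12 MPa

Overburden (lithostatic) stress σ_v:
anhydrite: 2910 kg/m³ × 9.80665 m/s² × 650 m = 1.855×10^7 Pa = 18.55 MPa
Pore pressure P_p = 1000 kg/m³ × 9.80665 m/s² × 650 m = 6.374×10^6 Pa = 6.374 MPa
Effective stress σ' = σ_v − P_p = 18.55 − 6.374 = 12.175 MPa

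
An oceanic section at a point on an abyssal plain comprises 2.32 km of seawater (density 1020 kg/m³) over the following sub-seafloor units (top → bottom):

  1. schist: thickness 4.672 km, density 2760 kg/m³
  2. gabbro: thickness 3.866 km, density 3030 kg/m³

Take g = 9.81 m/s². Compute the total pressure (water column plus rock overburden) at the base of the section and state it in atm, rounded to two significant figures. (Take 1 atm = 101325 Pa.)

2600 atm

seawater: 1020 kg/m³ × 9.81 m/s² × 2320 m = 2.321×10^7 Pa = 229.1 atm
schist: 2760 kg/m³ × 9.81 m/s² × 4672 m = 1.265×10^8 Pa = 1248 atm
gabbro: 3030 kg/m³ × 9.81 m/s² × 3866 m = 1.149×10^8 Pa = 1134 atm
Total = 229.1 + 1248 + 1134 = 2611.7 atm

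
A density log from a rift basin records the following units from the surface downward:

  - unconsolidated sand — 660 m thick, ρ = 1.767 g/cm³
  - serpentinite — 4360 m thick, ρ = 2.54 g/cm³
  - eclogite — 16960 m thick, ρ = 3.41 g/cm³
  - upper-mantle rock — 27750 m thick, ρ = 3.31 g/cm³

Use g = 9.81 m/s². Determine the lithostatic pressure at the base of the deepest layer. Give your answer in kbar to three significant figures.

15.9 kbar

unconsolidated sand: 1767 kg/m³ × 9.81 m/s² × 660 m = 1.144×10^7 Pa = 0.1144 kbar
serpentinite: 2540 kg/m³ × 9.81 m/s² × 4360 m = 1.086×10^8 Pa = 1.086 kbar
eclogite: 3410 kg/m³ × 9.81 m/s² × 16960 m = 5.673×10^8 Pa = 5.673 kbar
upper-mantle rock: 3310 kg/m³ × 9.81 m/s² × 27750 m = 9.011×10^8 Pa = 9.011 kbar
Total = 0.1144 + 1.086 + 5.673 + 9.011 = 15.885 kbar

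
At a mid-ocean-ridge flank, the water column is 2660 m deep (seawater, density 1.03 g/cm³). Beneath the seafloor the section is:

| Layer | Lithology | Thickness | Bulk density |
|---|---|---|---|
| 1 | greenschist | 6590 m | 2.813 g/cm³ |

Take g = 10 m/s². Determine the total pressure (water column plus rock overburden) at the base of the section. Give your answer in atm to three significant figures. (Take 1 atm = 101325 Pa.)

seawater: 1030 kg/m³ × 10 m/s² × 2660 m = 2.740×10^7 Pa = 270.4 atm
greenschist: 2813 kg/m³ × 10 m/s² × 6590 m = 1.854×10^8 Pa = 1830 atm
Total = 270.4 + 1830 = 2099.9 atm

2100 atm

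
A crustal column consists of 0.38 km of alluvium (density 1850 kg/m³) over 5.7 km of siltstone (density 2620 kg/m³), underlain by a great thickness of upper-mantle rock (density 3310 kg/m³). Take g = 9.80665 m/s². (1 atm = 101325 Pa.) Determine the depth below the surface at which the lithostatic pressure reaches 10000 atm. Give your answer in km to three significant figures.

Pressure at base of upper layers: 1850×9.80665×380 + 2620×9.80665×5700 = 1.533×10^8 Pa = 1513 atm
Remaining pressure to be supplied by upper-mantle rock: 1.013×10^9 − 1.533×10^8 = 8.599×10^8 Pa
Additional depth in upper-mantle rock = 8.599×10^8 Pa / (3310 kg/m³ × 9.80665 m/s²) = 26491 m
Total depth = 6080 m + 26491 m = 32571 m
= 32.571 km

32.6 km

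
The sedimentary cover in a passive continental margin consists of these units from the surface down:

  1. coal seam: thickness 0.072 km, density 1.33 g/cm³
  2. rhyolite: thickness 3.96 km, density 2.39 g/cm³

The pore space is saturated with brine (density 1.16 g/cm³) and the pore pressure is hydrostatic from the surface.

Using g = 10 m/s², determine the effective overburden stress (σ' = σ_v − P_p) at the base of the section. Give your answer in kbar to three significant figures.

0.488 kbar

Overburden (lithostatic) stress σ_v:
coal seam: 1330 kg/m³ × 10 m/s² × 72 m = 9.576×10^5 Pa = 0.9576 MPa
rhyolite: 2390 kg/m³ × 10 m/s² × 3960 m = 9.464×10^7 Pa = 94.64 MPa
Total = 0.9576 + 94.64 = 95.602 MPa
Pore pressure P_p = 1160 kg/m³ × 10 m/s² × 4032 m = 4.677×10^7 Pa = 46.77 MPa
Effective stress σ' = σ_v − P_p = 95.60 − 46.77 = 48.830 MPa = 0.48830 kbar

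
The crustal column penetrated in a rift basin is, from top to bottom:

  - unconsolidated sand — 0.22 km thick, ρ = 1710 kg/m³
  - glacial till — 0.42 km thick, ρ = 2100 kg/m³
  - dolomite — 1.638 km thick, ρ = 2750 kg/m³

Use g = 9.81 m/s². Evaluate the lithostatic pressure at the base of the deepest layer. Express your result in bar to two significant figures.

unconsolidated sand: 1710 kg/m³ × 9.81 m/s² × 220 m = 3.691×10^6 Pa = 36.91 bar
glacial till: 2100 kg/m³ × 9.81 m/s² × 420 m = 8.652×10^6 Pa = 86.52 bar
dolomite: 2750 kg/m³ × 9.81 m/s² × 1638 m = 4.419×10^7 Pa = 441.9 bar
Total = 36.91 + 86.52 + 441.9 = 565.32 bar

570 bar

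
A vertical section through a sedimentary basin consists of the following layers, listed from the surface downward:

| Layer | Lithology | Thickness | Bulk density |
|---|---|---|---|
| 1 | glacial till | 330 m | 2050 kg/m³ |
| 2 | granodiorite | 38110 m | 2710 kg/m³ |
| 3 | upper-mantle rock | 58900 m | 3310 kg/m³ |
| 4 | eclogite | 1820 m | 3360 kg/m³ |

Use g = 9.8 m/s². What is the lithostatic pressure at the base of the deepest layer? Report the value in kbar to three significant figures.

glacial till: 2050 kg/m³ × 9.8 m/s² × 330 m = 6.630×10^6 Pa = 0.06630 kbar
granodiorite: 2710 kg/m³ × 9.8 m/s² × 38110 m = 1.012×10^9 Pa = 10.12 kbar
upper-mantle rock: 3310 kg/m³ × 9.8 m/s² × 58900 m = 1.911×10^9 Pa = 19.11 kbar
eclogite: 3360 kg/m³ × 9.8 m/s² × 1820 m = 5.993×10^7 Pa = 0.5993 kbar
Total = 0.06630 + 10.12 + 19.11 + 0.5993 = 29.893 kbar

29.9 kbar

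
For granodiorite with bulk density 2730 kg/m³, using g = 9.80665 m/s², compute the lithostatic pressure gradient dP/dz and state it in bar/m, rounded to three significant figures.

0.268 bar/m

dP/dz = ρg = 2730 kg/m³ × 9.80665 m/s² = 26772 Pa/m
= 26772 Pa/m × (1 bar/m / 1.0000×10^5 Pa/m) = 0.26772 bar/m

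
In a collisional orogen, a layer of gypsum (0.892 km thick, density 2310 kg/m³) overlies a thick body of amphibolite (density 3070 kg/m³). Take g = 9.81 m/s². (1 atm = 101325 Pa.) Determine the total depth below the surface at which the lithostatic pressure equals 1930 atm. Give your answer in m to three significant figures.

6710 m

Pressure at base of upper layers: 2310×9.81×892 = 2.021×10^7 Pa = 199.5 atm
Remaining pressure to be supplied by amphibolite: 1.956×10^8 − 2.021×10^7 = 1.753×10^8 Pa
Additional depth in amphibolite = 1.753×10^8 Pa / (3070 kg/m³ × 9.81 m/s²) = 5822.1 m
Total depth = 892 m + 5822.1 m = 6714.1 m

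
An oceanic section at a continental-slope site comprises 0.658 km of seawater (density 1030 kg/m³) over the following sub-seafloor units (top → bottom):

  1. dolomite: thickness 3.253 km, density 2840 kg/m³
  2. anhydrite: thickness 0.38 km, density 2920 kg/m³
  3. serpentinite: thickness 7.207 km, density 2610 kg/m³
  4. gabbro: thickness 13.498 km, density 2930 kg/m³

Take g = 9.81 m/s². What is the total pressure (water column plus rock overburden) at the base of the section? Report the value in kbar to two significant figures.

6.8 kbar

seawater: 1030 kg/m³ × 9.81 m/s² × 658 m = 6.649×10^6 Pa = 0.06649 kbar
dolomite: 2840 kg/m³ × 9.81 m/s² × 3253 m = 9.063×10^7 Pa = 0.9063 kbar
anhydrite: 2920 kg/m³ × 9.81 m/s² × 380 m = 1.089×10^7 Pa = 0.1089 kbar
serpentinite: 2610 kg/m³ × 9.81 m/s² × 7207 m = 1.845×10^8 Pa = 1.845 kbar
gabbro: 2930 kg/m³ × 9.81 m/s² × 13498 m = 3.880×10^8 Pa = 3.880 kbar
Total = 0.06649 + 0.9063 + 0.1089 + 1.845 + 3.880 = 6.8067 kbar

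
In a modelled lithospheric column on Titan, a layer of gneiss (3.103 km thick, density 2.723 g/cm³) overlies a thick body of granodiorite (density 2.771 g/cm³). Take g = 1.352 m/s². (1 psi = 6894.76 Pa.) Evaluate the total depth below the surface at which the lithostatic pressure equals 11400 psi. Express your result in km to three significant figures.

21.0 km

Pressure at base of upper layers: 2723×1.352×3103 = 1.142×10^7 Pa = 1657 psi
Remaining pressure to be supplied by granodiorite: 7.860×10^7 − 1.142×10^7 = 6.718×10^7 Pa
Additional depth in granodiorite = 6.718×10^7 Pa / (2771 kg/m³ × 1.352 m/s²) = 17931 m
Total depth = 3103 m + 17931 m = 21034 m
= 21.034 km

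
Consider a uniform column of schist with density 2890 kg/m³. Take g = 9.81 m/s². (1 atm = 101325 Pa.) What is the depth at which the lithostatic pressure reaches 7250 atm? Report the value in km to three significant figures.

h = P/(ρg) = 7250 atm / (2890 kg/m³ × 9.81 m/s²) = 7.346×10^8 Pa / 28351 Pa/m = 25911 m
= 25.911 km

25.9 km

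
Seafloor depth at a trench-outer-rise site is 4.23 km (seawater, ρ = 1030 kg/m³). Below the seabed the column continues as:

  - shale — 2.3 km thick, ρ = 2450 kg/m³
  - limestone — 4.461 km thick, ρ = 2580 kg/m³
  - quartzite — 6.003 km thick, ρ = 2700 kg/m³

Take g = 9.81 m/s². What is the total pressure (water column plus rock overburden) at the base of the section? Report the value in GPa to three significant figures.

0.370 GPa

seawater: 1030 kg/m³ × 9.81 m/s² × 4230 m = 4.274×10^7 Pa = 0.04274 GPa
shale: 2450 kg/m³ × 9.81 m/s² × 2300 m = 5.528×10^7 Pa = 0.05528 GPa
limestone: 2580 kg/m³ × 9.81 m/s² × 4461 m = 1.129×10^8 Pa = 0.1129 GPa
quartzite: 2700 kg/m³ × 9.81 m/s² × 6003 m = 1.590×10^8 Pa = 0.1590 GPa
Total = 0.04274 + 0.05528 + 0.1129 + 0.1590 = 0.36993 GPa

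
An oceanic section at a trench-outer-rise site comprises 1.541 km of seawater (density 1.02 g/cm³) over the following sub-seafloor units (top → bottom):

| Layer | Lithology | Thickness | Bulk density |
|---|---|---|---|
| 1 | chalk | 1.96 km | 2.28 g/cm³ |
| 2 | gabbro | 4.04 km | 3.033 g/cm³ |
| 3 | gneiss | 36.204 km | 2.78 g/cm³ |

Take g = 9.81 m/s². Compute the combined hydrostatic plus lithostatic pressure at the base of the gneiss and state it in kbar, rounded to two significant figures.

seawater: 1020 kg/m³ × 9.81 m/s² × 1541 m = 1.542×10^7 Pa = 0.1542 kbar
chalk: 2280 kg/m³ × 9.81 m/s² × 1960 m = 4.384×10^7 Pa = 0.4384 kbar
gabbro: 3033 kg/m³ × 9.81 m/s² × 4040 m = 1.202×10^8 Pa = 1.202 kbar
gneiss: 2780 kg/m³ × 9.81 m/s² × 36204 m = 9.873×10^8 Pa = 9.873 kbar
Total = 0.1542 + 0.4384 + 1.202 + 9.873 = 11.668 kbar

12 kbar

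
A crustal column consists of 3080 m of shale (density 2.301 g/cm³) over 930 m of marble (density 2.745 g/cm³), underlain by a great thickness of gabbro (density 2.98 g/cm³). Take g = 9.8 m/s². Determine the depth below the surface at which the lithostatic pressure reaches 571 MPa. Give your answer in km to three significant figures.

Pressure at base of upper layers: 2301×9.8×3080 + 2745×9.8×930 = 9.447×10^7 Pa = 94.47 MPa
Remaining pressure to be supplied by gabbro: 5.710×10^8 − 9.447×10^7 = 4.765×10^8 Pa
Additional depth in gabbro = 4.765×10^8 Pa / (2980 kg/m³ × 9.8 m/s²) = 16317 m
Total depth = 4010 m + 16317 m = 20327 m
= 20.327 km

20.3 km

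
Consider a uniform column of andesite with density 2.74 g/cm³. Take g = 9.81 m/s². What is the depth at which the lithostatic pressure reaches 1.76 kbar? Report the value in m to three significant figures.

h = P/(ρg) = 1.76 kbar / (2740 kg/m³ × 9.81 m/s²) = 1.760×10^8 Pa / 26879 Pa/m = 6547.8 m

6550 m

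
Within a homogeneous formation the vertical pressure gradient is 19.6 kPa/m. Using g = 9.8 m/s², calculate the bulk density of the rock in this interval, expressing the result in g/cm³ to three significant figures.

ρ = (dP/dz)/g = 19.6 kPa/m / 9.8 m/s² = 19600 Pa/m / 9.8 m/s² = 2000.0 kg/m³
= 2.000 g/cm³

2.00 g/cm³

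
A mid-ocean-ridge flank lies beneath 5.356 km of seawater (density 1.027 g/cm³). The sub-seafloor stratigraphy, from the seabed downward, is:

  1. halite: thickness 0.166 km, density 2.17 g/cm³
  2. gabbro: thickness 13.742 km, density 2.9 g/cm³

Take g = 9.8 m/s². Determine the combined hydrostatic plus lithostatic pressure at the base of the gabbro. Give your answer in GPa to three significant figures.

seawater: 1027 kg/m³ × 9.8 m/s² × 5356 m = 5.391×10^7 Pa = 0.05391 GPa
halite: 2170 kg/m³ × 9.8 m/s² × 166 m = 3.530×10^6 Pa = 3.530×10^-3 GPa
gabbro: 2900 kg/m³ × 9.8 m/s² × 13742 m = 3.905×10^8 Pa = 0.3905 GPa
Total = 0.05391 + 3.530×10^-3 + 0.3905 = 0.44798 GPa

0.448 GPa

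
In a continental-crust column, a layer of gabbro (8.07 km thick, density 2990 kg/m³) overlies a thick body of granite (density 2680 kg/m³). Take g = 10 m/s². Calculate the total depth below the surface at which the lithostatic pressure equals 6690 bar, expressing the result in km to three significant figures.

Pressure at base of upper layers: 2990×10×8070 = 2.413×10^8 Pa = 2413 bar
Remaining pressure to be supplied by granite: 6.690×10^8 − 2.413×10^8 = 4.277×10^8 Pa
Additional depth in granite = 4.277×10^8 Pa / (2680 kg/m³ × 10 m/s²) = 15959 m
Total depth = 8070 m + 15959 m = 24029 m
= 24.029 km

24.0 km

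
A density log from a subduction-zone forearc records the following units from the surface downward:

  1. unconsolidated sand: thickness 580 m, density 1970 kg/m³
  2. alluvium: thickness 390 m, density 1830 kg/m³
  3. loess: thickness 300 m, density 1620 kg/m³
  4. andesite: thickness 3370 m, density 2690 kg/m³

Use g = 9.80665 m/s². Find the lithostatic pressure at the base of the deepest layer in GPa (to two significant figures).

0.11 GPa

unconsolidated sand: 1970 kg/m³ × 9.80665 m/s² × 580 m = 1.121×10^7 Pa = 0.01121 GPa
alluvium: 1830 kg/m³ × 9.80665 m/s² × 390 m = 6.999×10^6 Pa = 6.999×10^-3 GPa
loess: 1620 kg/m³ × 9.80665 m/s² × 300 m = 4.766×10^6 Pa = 4.766×10^-3 GPa
andesite: 2690 kg/m³ × 9.80665 m/s² × 3370 m = 8.890×10^7 Pa = 0.08890 GPa
Total = 0.01121 + 6.999×10^-3 + 4.766×10^-3 + 0.08890 = 0.11187 GPa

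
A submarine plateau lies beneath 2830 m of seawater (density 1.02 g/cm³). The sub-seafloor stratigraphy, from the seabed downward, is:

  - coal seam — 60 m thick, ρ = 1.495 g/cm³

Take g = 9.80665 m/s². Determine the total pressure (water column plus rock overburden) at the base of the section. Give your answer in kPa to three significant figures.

seawater: 1020 kg/m³ × 9.80665 m/s² × 2830 m = 2.831×10^7 Pa = 28308 kPa
coal seam: 1495 kg/m³ × 9.80665 m/s² × 60 m = 8.797×10^5 Pa = 879.7 kPa
Total = 28308 + 879.7 = 29188 kPa

29200 kPa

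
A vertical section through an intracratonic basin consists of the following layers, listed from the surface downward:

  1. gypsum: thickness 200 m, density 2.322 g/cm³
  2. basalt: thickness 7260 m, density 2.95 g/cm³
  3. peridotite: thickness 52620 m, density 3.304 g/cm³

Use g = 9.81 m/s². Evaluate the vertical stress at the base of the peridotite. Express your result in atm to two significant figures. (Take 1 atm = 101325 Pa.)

gypsum: 2322 kg/m³ × 9.81 m/s² × 200 m = 4.556×10^6 Pa = 44.96 atm
basalt: 2950 kg/m³ × 9.81 m/s² × 7260 m = 2.101×10^8 Pa = 2074 atm
peridotite: 3304 kg/m³ × 9.81 m/s² × 52620 m = 1.706×10^9 Pa = 16832 atm
Total = 44.96 + 2074 + 16832 = 18951 atm

19000 atm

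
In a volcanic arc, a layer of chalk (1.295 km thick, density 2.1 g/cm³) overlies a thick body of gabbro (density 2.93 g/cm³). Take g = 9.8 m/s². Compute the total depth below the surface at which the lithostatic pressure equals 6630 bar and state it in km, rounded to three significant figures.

Pressure at base of upper layers: 2100×9.8×1295 = 2.665×10^7 Pa = 266.5 bar
Remaining pressure to be supplied by gabbro: 6.630×10^8 − 2.665×10^7 = 6.363×10^8 Pa
Additional depth in gabbro = 6.363×10^8 Pa / (2930 kg/m³ × 9.8 m/s²) = 22162 m
Total depth = 1295 m + 22162 m = 23457 m
= 23.457 km

23.5 km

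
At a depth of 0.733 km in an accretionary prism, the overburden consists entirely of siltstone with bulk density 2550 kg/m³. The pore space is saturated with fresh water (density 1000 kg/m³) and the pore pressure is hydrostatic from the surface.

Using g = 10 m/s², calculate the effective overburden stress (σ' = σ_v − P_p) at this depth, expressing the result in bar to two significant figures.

Overburden (lithostatic) stress σ_v:
siltstone: 2550 kg/m³ × 10 m/s² × 733 m = 1.869×10^7 Pa = 18.69 MPa
Pore pressure P_p = 1000 kg/m³ × 10 m/s² × 733 m = 7.330×10^6 Pa = 7.330 MPa
Effective stress σ' = σ_v − P_p = 18.69 − 7.330 = 11.361 MPa = 113.61 bar

110 bar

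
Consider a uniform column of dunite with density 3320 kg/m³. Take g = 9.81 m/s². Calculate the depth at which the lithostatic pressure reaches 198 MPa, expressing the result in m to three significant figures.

6080 m

h = P/(ρg) = 198 MPa / (3320 kg/m³ × 9.81 m/s²) = 1.980×10^8 Pa / 32569 Pa/m = 6079.4 m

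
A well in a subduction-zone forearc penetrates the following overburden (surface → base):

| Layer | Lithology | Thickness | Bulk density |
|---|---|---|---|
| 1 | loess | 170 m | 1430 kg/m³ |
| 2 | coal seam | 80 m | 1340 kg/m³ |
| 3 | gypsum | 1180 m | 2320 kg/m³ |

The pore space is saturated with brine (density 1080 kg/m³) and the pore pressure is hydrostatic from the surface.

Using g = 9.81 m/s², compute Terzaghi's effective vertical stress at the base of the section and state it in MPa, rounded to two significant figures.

15 MPa

Overburden (lithostatic) stress σ_v:
loess: 1430 kg/m³ × 9.81 m/s² × 170 m = 2.385×10^6 Pa = 2.385 MPa
coal seam: 1340 kg/m³ × 9.81 m/s² × 80 m = 1.052×10^6 Pa = 1.052 MPa
gypsum: 2320 kg/m³ × 9.81 m/s² × 1180 m = 2.686×10^7 Pa = 26.86 MPa
Total = 2.385 + 1.052 + 26.86 = 30.292 MPa
Pore pressure P_p = 1080 kg/m³ × 9.81 m/s² × 1430 m = 1.515×10^7 Pa = 15.15 MPa
Effective stress σ' = σ_v − P_p = 30.29 − 15.15 = 15.142 MPa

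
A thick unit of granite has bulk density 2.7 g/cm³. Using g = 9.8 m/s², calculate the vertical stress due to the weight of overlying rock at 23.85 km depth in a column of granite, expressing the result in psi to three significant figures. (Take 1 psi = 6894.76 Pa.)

granite: 2700 kg/m³ × 9.8 m/s² × 23850 m = 6.311×10^8 Pa = 91529 psi

91500 psi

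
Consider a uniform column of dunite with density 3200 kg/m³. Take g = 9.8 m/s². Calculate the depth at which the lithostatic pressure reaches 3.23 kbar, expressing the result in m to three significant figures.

h = P/(ρg) = 3.23 kbar / (3200 kg/m³ × 9.8 m/s²) = 3.230×10^8 Pa / 31360 Pa/m = 10300 m

10300 m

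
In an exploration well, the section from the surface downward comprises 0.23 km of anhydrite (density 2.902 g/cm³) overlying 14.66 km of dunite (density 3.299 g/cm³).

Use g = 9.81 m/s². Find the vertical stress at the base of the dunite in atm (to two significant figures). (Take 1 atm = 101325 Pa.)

4700 atm

anhydrite: 2902 kg/m³ × 9.81 m/s² × 230 m = 6.548×10^6 Pa = 64.62 atm
dunite: 3299 kg/m³ × 9.81 m/s² × 14660 m = 4.744×10^8 Pa = 4682 atm
Total = 64.62 + 4682 = 4747.0 atm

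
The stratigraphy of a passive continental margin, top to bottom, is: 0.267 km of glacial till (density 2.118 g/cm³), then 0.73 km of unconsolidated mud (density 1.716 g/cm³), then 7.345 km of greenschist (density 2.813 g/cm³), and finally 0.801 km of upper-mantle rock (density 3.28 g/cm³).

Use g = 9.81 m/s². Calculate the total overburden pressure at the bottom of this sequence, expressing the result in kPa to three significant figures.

glacial till: 2118 kg/m³ × 9.81 m/s² × 267 m = 5.548×10^6 Pa = 5548 kPa
unconsolidated mud: 1716 kg/m³ × 9.81 m/s² × 730 m = 1.229×10^7 Pa = 12289 kPa
greenschist: 2813 kg/m³ × 9.81 m/s² × 7345 m = 2.027×10^8 Pa = 2.027×10^5 kPa
upper-mantle rock: 3280 kg/m³ × 9.81 m/s² × 801 m = 2.577×10^7 Pa = 25774 kPa
Total = 5548 + 12289 + 2.027×10^5 + 25774 = 2.4630×10^5 kPa

246000 kPa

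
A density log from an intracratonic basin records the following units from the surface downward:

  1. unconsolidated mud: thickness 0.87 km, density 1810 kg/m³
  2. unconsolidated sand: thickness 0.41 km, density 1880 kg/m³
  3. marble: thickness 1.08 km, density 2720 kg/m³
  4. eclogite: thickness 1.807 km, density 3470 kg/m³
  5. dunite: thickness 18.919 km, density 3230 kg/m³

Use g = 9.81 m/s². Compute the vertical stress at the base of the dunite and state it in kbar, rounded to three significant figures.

unconsolidated mud: 1810 kg/m³ × 9.81 m/s² × 870 m = 1.545×10^7 Pa = 0.1545 kbar
unconsolidated sand: 1880 kg/m³ × 9.81 m/s² × 410 m = 7.562×10^6 Pa = 0.07562 kbar
marble: 2720 kg/m³ × 9.81 m/s² × 1080 m = 2.882×10^7 Pa = 0.2882 kbar
eclogite: 3470 kg/m³ × 9.81 m/s² × 1807 m = 6.151×10^7 Pa = 0.6151 kbar
dunite: 3230 kg/m³ × 9.81 m/s² × 18919 m = 5.995×10^8 Pa = 5.995 kbar
Total = 0.1545 + 0.07562 + 0.2882 + 0.6151 + 5.995 = 7.1281 kbar

7.13 kbar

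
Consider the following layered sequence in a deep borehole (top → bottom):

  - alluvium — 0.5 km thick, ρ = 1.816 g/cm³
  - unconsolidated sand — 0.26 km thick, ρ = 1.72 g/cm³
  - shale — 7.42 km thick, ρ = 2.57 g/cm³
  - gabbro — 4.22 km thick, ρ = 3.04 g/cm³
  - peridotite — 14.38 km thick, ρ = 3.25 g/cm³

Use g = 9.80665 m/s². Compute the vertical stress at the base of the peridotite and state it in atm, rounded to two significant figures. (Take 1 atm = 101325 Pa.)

alluvium: 1816 kg/m³ × 9.80665 m/s² × 500 m = 8.904×10^6 Pa = 87.88 atm
unconsolidated sand: 1720 kg/m³ × 9.80665 m/s² × 260 m = 4.386×10^6 Pa = 43.28 atm
shale: 2570 kg/m³ × 9.80665 m/s² × 7420 m = 1.870×10^8 Pa = 1846 atm
gabbro: 3040 kg/m³ × 9.80665 m/s² × 4220 m = 1.258×10^8 Pa = 1242 atm
peridotite: 3250 kg/m³ × 9.80665 m/s² × 14380 m = 4.583×10^8 Pa = 4523 atm
Total = 87.88 + 43.28 + 1846 + 1242 + 4523 = 7741.6 atm

7700 atm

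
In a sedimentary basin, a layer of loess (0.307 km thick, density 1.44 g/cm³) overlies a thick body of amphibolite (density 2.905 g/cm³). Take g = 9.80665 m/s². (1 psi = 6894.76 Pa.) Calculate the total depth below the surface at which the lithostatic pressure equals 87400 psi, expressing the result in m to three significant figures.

21300 m

Pressure at base of upper layers: 1440×9.80665×307 = 4.335×10^6 Pa = 628.8 psi
Remaining pressure to be supplied by amphibolite: 6.026×10^8 − 4.335×10^6 = 5.983×10^8 Pa
Additional depth in amphibolite = 5.983×10^8 Pa / (2905 kg/m³ × 9.80665 m/s²) = 21000 m
Total depth = 307 m + 21000 m = 21307 m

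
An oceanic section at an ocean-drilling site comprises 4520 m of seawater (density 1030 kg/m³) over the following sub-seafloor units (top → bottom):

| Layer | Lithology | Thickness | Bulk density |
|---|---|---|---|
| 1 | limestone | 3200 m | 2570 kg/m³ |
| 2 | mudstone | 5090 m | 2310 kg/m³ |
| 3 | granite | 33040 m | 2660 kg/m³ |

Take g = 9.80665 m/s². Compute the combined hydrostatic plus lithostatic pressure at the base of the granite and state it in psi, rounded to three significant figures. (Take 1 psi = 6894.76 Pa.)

160000 psi

seawater: 1030 kg/m³ × 9.80665 m/s² × 4520 m = 4.566×10^7 Pa = 6622 psi
limestone: 2570 kg/m³ × 9.80665 m/s² × 3200 m = 8.065×10^7 Pa = 11697 psi
mudstone: 2310 kg/m³ × 9.80665 m/s² × 5090 m = 1.153×10^8 Pa = 16724 psi
granite: 2660 kg/m³ × 9.80665 m/s² × 33040 m = 8.619×10^8 Pa = 1.250×10^5 psi
Total = 6622 + 11697 + 16724 + 1.250×10^5 = 1.6005×10^5 psi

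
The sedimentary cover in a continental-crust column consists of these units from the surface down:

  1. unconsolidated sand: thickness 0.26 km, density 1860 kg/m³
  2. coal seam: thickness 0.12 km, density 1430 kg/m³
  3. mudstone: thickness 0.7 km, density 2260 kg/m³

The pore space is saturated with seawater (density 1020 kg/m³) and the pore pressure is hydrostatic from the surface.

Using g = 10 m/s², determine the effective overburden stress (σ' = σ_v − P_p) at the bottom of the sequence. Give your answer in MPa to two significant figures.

Overburden (lithostatic) stress σ_v:
unconsolidated sand: 1860 kg/m³ × 10 m/s² × 260 m = 4.836×10^6 Pa = 4.836 MPa
coal seam: 1430 kg/m³ × 10 m/s² × 120 m = 1.716×10^6 Pa = 1.716 MPa
mudstone: 2260 kg/m³ × 10 m/s² × 700 m = 1.582×10^7 Pa = 15.82 MPa
Total = 4.836 + 1.716 + 15.82 = 22.372 MPa
Pore pressure P_p = 1020 kg/m³ × 10 m/s² × 1080 m = 1.102×10^7 Pa = 11.02 MPa
Effective stress σ' = σ_v − P_p = 22.37 − 11.02 = 11.356 MPa

11 MPa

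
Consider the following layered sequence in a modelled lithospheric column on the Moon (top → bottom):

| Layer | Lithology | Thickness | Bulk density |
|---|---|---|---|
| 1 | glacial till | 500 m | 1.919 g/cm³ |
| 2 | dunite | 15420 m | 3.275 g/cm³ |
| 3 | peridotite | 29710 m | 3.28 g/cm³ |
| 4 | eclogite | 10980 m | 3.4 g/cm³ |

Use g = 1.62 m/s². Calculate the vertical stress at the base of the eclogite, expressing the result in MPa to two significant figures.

glacial till: 1919 kg/m³ × 1.62 m/s² × 500 m = 1.554×10^6 Pa = 1.554 MPa
dunite: 3275 kg/m³ × 1.62 m/s² × 15420 m = 8.181×10^7 Pa = 81.81 MPa
peridotite: 3280 kg/m³ × 1.62 m/s² × 29710 m = 1.579×10^8 Pa = 157.9 MPa
eclogite: 3400 kg/m³ × 1.62 m/s² × 10980 m = 6.048×10^7 Pa = 60.48 MPa
Total = 1.554 + 81.81 + 157.9 + 60.48 = 301.71 MPa

300 MPa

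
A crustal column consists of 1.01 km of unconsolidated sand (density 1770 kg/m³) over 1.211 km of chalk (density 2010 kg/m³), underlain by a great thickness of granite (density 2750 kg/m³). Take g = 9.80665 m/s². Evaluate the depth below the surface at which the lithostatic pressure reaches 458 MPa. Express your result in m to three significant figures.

Pressure at base of upper layers: 1770×9.80665×1010 + 2010×9.80665×1211 = 4.140×10^7 Pa = 41.40 MPa
Remaining pressure to be supplied by granite: 4.580×10^8 − 4.140×10^7 = 4.166×10^8 Pa
Additional depth in granite = 4.166×10^8 Pa / (2750 kg/m³ × 9.80665 m/s²) = 15448 m
Total depth = 2221 m + 15448 m = 17669 m

17700 m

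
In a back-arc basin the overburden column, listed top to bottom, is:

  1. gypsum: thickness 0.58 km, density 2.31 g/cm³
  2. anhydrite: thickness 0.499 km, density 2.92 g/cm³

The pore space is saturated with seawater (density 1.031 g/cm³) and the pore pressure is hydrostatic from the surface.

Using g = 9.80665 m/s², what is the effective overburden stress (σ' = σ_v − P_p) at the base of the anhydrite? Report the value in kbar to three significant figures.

Overburden (lithostatic) stress σ_v:
gypsum: 2310 kg/m³ × 9.80665 m/s² × 580 m = 1.314×10^7 Pa = 13.14 MPa
anhydrite: 2920 kg/m³ × 9.80665 m/s² × 499 m = 1.429×10^7 Pa = 14.29 MPa
Total = 13.14 + 14.29 = 27.428 MPa
Pore pressure P_p = 1031 kg/m³ × 9.80665 m/s² × 1079 m = 1.091×10^7 Pa = 10.91 MPa
Effective stress σ' = σ_v − P_p = 27.43 − 10.91 = 16.519 MPa = 0.16519 kbar

0.165 kbar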